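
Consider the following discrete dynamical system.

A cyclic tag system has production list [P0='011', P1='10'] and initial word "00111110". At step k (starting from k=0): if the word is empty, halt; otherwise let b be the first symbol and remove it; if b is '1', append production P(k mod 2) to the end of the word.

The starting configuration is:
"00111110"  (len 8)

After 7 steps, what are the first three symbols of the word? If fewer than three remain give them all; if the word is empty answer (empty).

001

step 0: "00111110"  (len 8)
step 1: "0111110"  (len 7)
step 2: "111110"  (len 6)
step 3: "11110011"  (len 8)
step 4: "111001110"  (len 9)
step 5: "11001110011"  (len 11)
step 6: "100111001110"  (len 12)
step 7: "00111001110011"  (len 14)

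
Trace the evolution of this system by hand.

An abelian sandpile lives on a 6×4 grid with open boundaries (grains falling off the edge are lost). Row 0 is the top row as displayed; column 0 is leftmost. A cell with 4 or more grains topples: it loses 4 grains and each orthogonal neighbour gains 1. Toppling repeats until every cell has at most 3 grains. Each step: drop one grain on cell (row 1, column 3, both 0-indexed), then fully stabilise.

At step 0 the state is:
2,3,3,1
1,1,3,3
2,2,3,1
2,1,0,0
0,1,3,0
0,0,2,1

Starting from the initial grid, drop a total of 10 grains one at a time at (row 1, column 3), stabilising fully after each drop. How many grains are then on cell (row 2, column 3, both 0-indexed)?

2

k=0  2,3,3,1
1,1,3,3
2,2,3,1
2,1,0,0
0,1,3,0
0,0,2,1
k=1  3,0,1,3
1,3,2,1
2,3,0,3
2,1,1,0
0,1,3,0
0,0,2,1
k=2  3,0,1,3
1,3,2,2
2,3,0,3
2,1,1,0
0,1,3,0
0,0,2,1
k=3  3,0,1,3
1,3,2,3
2,3,0,3
2,1,1,0
0,1,3,0
0,0,2,1
k=4  3,0,2,0
1,3,3,2
2,3,1,0
2,1,1,1
0,1,3,0
0,0,2,1
k=5  3,0,2,0
1,3,3,3
2,3,1,0
2,1,1,1
0,1,3,0
0,0,2,1
k=6  3,1,3,1
2,1,1,1
3,0,3,1
2,2,1,1
0,1,3,0
0,0,2,1
k=7  3,1,3,1
2,1,1,2
3,0,3,1
2,2,1,1
0,1,3,0
0,0,2,1
k=8  3,1,3,1
2,1,1,3
3,0,3,1
2,2,1,1
0,1,3,0
0,0,2,1
k=9  3,1,3,2
2,1,2,0
3,0,3,2
2,2,1,1
0,1,3,0
0,0,2,1
k=10  3,1,3,2
2,1,2,1
3,0,3,2
2,2,1,1
0,1,3,0
0,0,2,1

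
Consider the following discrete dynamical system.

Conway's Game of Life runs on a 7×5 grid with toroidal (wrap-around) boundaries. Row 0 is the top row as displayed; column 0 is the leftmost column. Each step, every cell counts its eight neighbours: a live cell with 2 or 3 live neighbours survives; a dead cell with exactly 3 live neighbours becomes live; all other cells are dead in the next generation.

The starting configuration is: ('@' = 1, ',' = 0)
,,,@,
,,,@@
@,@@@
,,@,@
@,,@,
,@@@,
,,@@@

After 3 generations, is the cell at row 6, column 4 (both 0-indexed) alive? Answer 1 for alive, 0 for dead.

0

t=0: ,,,@,
,,,@@
@,@@@
,,@,@
@,,@,
,@@@,
,,@@@
t=1: ,,,,,
@,,,,
@@@,,
,,@,,
@,,,,
@@,,,
,@,,@
t=2: @,,,,
@,,,,
@,@,,
@,@,,
@,,,,
,@,,@
,@,,,
t=3: @@,,,
@,,,@
@,,,@
@,,,@
@,,,@
,@,,,
,@,,,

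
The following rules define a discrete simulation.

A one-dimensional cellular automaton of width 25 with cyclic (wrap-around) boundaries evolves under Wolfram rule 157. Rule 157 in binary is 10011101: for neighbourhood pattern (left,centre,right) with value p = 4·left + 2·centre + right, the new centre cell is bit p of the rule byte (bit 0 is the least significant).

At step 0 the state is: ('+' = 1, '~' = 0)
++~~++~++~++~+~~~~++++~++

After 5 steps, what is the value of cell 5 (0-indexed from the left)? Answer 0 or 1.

0

[0] ++~~++~++~++~+~~~~++++~++
[1] +~+~+~~+~~+~~++++~+++~~++
[2] ~~+~++~++~++~+++~~++~+~++
[3] +~+~+~~+~~+~~++~+~+~~+~+~
[4] +~+~++~++~++~+~~+~++~+~+~
[5] +~+~+~~+~~+~~++~+~+~~+~+~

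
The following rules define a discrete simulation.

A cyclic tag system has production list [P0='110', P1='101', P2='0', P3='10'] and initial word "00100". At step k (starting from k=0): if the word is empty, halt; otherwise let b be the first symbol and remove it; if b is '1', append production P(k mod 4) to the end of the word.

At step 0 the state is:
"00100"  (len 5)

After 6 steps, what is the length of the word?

0

t=0: "00100"  (len 5)
t=1: "0100"  (len 4)
t=2: "100"  (len 3)
t=3: "000"  (len 3)
t=4: "00"  (len 2)
t=5: "0"  (len 1)
t=6: (halted — word empty)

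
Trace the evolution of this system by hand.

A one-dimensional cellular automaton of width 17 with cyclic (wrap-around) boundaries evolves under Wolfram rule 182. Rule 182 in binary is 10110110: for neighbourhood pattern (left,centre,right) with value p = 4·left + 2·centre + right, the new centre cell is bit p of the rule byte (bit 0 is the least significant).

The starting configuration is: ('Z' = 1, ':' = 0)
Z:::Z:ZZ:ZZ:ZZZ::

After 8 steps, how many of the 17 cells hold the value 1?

0) Z:::Z:ZZ:ZZ:ZZZ::
1) ZZ:ZZZ::Z::Z:Z:ZZ
2) Z:Z:Z:ZZZZZZZZZ:Z
3) :ZZZZZ:ZZZZZZZ:Z:
4) Z:ZZZ:Z:ZZZZZ:ZZZ
5) :Z:Z:ZZZ:ZZZ:Z:ZZ
6) ZZZZZ:Z:Z:Z:ZZZ::
7) :ZZZ:ZZZZZZZ:Z:ZZ
8) Z:Z:Z:ZZZZZ:ZZZ::

11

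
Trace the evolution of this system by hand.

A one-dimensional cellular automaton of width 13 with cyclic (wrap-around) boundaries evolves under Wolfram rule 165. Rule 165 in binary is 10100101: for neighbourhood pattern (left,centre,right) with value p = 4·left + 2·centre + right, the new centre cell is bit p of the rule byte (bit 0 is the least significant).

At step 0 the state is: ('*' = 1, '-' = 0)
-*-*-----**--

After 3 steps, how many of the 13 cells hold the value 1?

7

gen 0: -*-*-----**--
gen 1: -***-***----*
gen 2: *-*-*-*--**-*
gen 3: -******----*-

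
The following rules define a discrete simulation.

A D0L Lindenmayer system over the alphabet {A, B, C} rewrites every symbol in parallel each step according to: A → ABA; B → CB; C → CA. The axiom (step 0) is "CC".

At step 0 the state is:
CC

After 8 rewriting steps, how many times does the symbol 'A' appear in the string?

1138

k=0  CC
k=1  CACA
k=2  CAABACAABA
k=3  CAABAABACBABACAABAABACBABA
k=4  CAABAABACBABAABACBABACACBABACBABACAABAABACBABAABACBABACACBABACBABA
k=5  CAABAABACBABAABACBABACACBABACBABAABACBABACACBABACBABACAABA…BABACBABAABACBABACACBABACBABACAABACACBABACBABACACBABACBABA  (len 164)
k=6  CAABAABACBABAABACBABACACBABACBABAABACBABACACBABACBABACAABA…CAABACACBABACBABACACBABACBABACAABACACBABACBABACACBABACBABA  (len 404)
k=7  CAABAABACBABAABACBABACACBABACBABAABACBABACACBABACBABACAABA…CAABACACBABACBABACACBABACBABACAABACACBABACBABACACBABACBABA  (len 994)
k=8  CAABAABACBABAABACBABACACBABACBABAABACBABACACBABACBABACAABA…CAABACACBABACBABACACBABACBABACAABACACBABACBABACACBABACBABA  (len 2448)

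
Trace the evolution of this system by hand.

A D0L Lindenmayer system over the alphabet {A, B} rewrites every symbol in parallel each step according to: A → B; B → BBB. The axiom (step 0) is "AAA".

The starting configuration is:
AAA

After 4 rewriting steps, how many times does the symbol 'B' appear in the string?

81

0) AAA
1) BBB
2) BBBBBBBBB
3) BBBBBBBBBBBBBBBBBBBBBBBBBBB
4) BBBBBBBBBBBBBBBBBBBBBBBBBBBBBBBBBBBBBBBBBBBBBBBBBBBBBBBBBBBBBBBBBBBBBBBBBBBBBBBBB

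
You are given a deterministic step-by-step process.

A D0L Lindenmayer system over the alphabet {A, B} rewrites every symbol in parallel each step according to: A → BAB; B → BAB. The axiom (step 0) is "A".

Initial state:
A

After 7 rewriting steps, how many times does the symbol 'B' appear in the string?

k=0  A
k=1  BAB
k=2  BABBABBAB
k=3  BABBABBABBABBABBABBABBABBAB
k=4  BABBABBABBABBABBABBABBABBABBABBABBABBABBABBABBABBABBABBABBABBABBABBABBABBABBABBAB
k=5  BABBABBABBABBABBABBABBABBABBABBABBABBABBABBABBABBABBABBABB…BBABBABBABBABBABBABBABBABBABBABBABBABBABBABBABBABBABBABBAB  (len 243)
k=6  BABBABBABBABBABBABBABBABBABBABBABBABBABBABBABBABBABBABBABB…BBABBABBABBABBABBABBABBABBABBABBABBABBABBABBABBABBABBABBAB  (len 729)
k=7  BABBABBABBABBABBABBABBABBABBABBABBABBABBABBABBABBABBABBABB…BBABBABBABBABBABBABBABBABBABBABBABBABBABBABBABBABBABBABBAB  (len 2187)

1458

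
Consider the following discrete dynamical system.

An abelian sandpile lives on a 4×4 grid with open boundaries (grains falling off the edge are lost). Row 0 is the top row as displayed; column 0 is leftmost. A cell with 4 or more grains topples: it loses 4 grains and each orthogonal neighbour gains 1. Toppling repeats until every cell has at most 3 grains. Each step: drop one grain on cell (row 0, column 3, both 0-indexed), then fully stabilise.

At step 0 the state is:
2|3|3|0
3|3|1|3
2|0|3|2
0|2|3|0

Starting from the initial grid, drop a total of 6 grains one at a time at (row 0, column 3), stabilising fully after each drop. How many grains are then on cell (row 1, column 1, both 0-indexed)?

2

k=0  2|3|3|0
3|3|1|3
2|0|3|2
0|2|3|0
k=1  2|3|3|1
3|3|1|3
2|0|3|2
0|2|3|0
k=2  2|3|3|2
3|3|1|3
2|0|3|2
0|2|3|0
k=3  2|3|3|3
3|3|1|3
2|0|3|2
0|2|3|0
k=4  0|2|2|2
1|2|1|2
3|2|2|0
0|3|0|2
k=5  0|2|2|3
1|2|1|2
3|2|2|0
0|3|0|2
k=6  0|2|3|0
1|2|1|3
3|2|2|0
0|3|0|2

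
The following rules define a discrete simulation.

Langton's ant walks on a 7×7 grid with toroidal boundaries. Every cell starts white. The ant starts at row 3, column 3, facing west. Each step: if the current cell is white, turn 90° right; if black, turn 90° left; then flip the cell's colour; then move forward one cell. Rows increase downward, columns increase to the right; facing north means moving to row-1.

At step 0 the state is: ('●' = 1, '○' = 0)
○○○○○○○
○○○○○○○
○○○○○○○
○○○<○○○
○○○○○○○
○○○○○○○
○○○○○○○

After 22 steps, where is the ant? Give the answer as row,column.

t=0: ○○○○○○○
○○○○○○○
○○○○○○○
○○○<○○○
○○○○○○○
○○○○○○○
○○○○○○○
t=1: ○○○○○○○
○○○○○○○
○○○^○○○
○○○●○○○
○○○○○○○
○○○○○○○
○○○○○○○
t=2: ○○○○○○○
○○○○○○○
○○○●>○○
○○○●○○○
○○○○○○○
○○○○○○○
○○○○○○○
t=3: ○○○○○○○
○○○○○○○
○○○●●○○
○○○●v○○
○○○○○○○
○○○○○○○
○○○○○○○
t=4: ○○○○○○○
○○○○○○○
○○○●●○○
○○○<●○○
○○○○○○○
○○○○○○○
○○○○○○○
t=5: ○○○○○○○
○○○○○○○
○○○●●○○
○○○○●○○
○○○v○○○
○○○○○○○
○○○○○○○
t=6: ○○○○○○○
○○○○○○○
○○○●●○○
○○○○●○○
○○<●○○○
○○○○○○○
○○○○○○○
t=7: ○○○○○○○
○○○○○○○
○○○●●○○
○○^○●○○
○○●●○○○
○○○○○○○
○○○○○○○
t=8: ○○○○○○○
○○○○○○○
○○○●●○○
○○●>●○○
○○●●○○○
○○○○○○○
○○○○○○○
t=9: ○○○○○○○
○○○○○○○
○○○●●○○
○○●●●○○
○○●v○○○
○○○○○○○
○○○○○○○
t=10: ○○○○○○○
○○○○○○○
○○○●●○○
○○●●●○○
○○●○>○○
○○○○○○○
○○○○○○○
t=11: ○○○○○○○
○○○○○○○
○○○●●○○
○○●●●○○
○○●○●○○
○○○○v○○
○○○○○○○
t=12: ○○○○○○○
○○○○○○○
○○○●●○○
○○●●●○○
○○●○●○○
○○○<●○○
○○○○○○○
t=13: ○○○○○○○
○○○○○○○
○○○●●○○
○○●●●○○
○○●^●○○
○○○●●○○
○○○○○○○
t=14: ○○○○○○○
○○○○○○○
○○○●●○○
○○●●●○○
○○●●>○○
○○○●●○○
○○○○○○○
t=15: ○○○○○○○
○○○○○○○
○○○●●○○
○○●●^○○
○○●●○○○
○○○●●○○
○○○○○○○
t=16: ○○○○○○○
○○○○○○○
○○○●●○○
○○●<○○○
○○●●○○○
○○○●●○○
○○○○○○○
t=17: ○○○○○○○
○○○○○○○
○○○●●○○
○○●○○○○
○○●v○○○
○○○●●○○
○○○○○○○
t=18: ○○○○○○○
○○○○○○○
○○○●●○○
○○●○○○○
○○●○>○○
○○○●●○○
○○○○○○○
t=19: ○○○○○○○
○○○○○○○
○○○●●○○
○○●○○○○
○○●○●○○
○○○●v○○
○○○○○○○
t=20: ○○○○○○○
○○○○○○○
○○○●●○○
○○●○○○○
○○●○●○○
○○○●○>○
○○○○○○○
t=21: ○○○○○○○
○○○○○○○
○○○●●○○
○○●○○○○
○○●○●○○
○○○●○●○
○○○○○v○
t=22: ○○○○○○○
○○○○○○○
○○○●●○○
○○●○○○○
○○●○●○○
○○○●○●○
○○○○<●○

6,4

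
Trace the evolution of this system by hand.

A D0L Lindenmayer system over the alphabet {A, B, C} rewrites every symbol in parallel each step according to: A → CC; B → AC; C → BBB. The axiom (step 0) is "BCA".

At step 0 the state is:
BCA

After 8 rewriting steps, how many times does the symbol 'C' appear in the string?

[0] BCA
[1] ACBBBCC
[2] CCBBBACACACBBBBBB
[3] BBBBBBACACACCCBBBCCBBBCCBBBACACACACACAC
[4] ACACACACACACCCBBBCCBBBCCBBBBBBBBBACACACBBBBBBACACACBBBBBBACACACCCBBBCCBBBCCBBBCCBBBCCBBBCCBBB
[5] CCBBBCCBBBCCBBBCCBBBCCBBBCCBBBBBBBBBACACACBBBBBBACACACBBBB…BBBBACACACBBBBBBACACACBBBBBBACACACBBBBBBACACACBBBBBBACACAC  (len 219)
[6] BBBBBBACACACBBBBBBACACACBBBBBBACACACBBBBBBACACACBBBBBBACAC…CBBBACACACACACACCCBBBCCBBBCCBBBACACACACACACCCBBBCCBBBCCBBB  (len 513)
[7] ACACACACACACCCBBBCCBBBCCBBBACACACACACACCCBBBCCBBBCCBBBACAC…BBCCBBBCCBBBCCBBBCCBBBBBBBBBACACACBBBBBBACACACBBBBBBACACAC  (len 1215)
[8] CCBBBCCBBBCCBBBCCBBBCCBBBCCBBBBBBBBBACACACBBBBBBACACACBBBB…CBBBACACACACACACCCBBBCCBBBCCBBBACACACACACACCCBBBCCBBBCCBBB  (len 2853)

1017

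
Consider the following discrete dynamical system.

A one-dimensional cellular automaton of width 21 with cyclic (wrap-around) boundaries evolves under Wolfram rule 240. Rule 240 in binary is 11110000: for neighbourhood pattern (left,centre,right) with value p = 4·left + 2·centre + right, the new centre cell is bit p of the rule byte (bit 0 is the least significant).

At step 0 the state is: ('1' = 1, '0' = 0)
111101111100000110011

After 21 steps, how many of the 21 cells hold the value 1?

gen 0: 111101111100000110011
gen 1: 111110111110000011001
gen 2: 111111011111000001100
gen 3: 011111101111100000110
gen 4: 001111110111110000011
gen 5: 100111111011111000001
gen 6: 110011111101111100000
gen 7: 011001111110111110000
gen 8: 001100111111011111000
gen 9: 000110011111101111100
gen 10: 000011001111110111110
gen 11: 000001100111111011111
gen 12: 100000110011111101111
gen 13: 110000011001111110111
gen 14: 111000001100111111011
gen 15: 111100000110011111101
gen 16: 111110000011001111110
gen 17: 011111000001100111111
gen 18: 101111100000110011111
gen 19: 110111110000011001111
gen 20: 111011111000001100111
gen 21: 111101111100000110011

13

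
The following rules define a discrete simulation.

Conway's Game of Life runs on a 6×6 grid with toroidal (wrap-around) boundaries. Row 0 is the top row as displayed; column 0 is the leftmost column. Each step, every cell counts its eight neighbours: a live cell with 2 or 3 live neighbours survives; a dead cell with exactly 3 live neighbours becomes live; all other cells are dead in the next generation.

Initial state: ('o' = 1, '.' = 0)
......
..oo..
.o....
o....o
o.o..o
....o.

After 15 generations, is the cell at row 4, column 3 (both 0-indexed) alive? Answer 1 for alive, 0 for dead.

t=0: ......
..oo..
.o....
o....o
o.o..o
....o.
t=1: ...o..
..o...
ooo...
.....o
oo..o.
.....o
t=2: ......
..oo..
ooo...
..o..o
o...o.
o...oo
t=3: ...ooo
..oo..
o.....
..oo.o
oo.oo.
o...o.
t=4: ..o..o
..oo.o
.o..o.
..oo.o
oo....
ooo...
t=5: ....oo
oooo.o
oo...o
..oooo
...o.o
..o..o
t=6: ......
..oo..
......
.ooo..
o....o
o..o.o
t=7: ..ooo.
......
.o....
ooo...
...o.o
o...oo
t=8: ...oo.
..oo..
ooo...
ooo...
..oo..
o.o...
t=9: .o..o.
....o.
o.....
o.....
o..o..
.oo.o.
t=10: .oo.oo
.....o
.....o
oo...o
o.oo.o
ooo.oo
t=11: ..o...
.....o
....oo
.oo...
...o..
......
t=12: ......
....oo
o...oo
..ooo.
..o...
......
t=13: ......
o...o.
o.....
.oo.o.
..o...
......
t=14: ......
.....o
o..o..
.ooo..
.ooo..
......
t=15: ......
......
oo.oo.
o...o.
.o.o..
..o...

1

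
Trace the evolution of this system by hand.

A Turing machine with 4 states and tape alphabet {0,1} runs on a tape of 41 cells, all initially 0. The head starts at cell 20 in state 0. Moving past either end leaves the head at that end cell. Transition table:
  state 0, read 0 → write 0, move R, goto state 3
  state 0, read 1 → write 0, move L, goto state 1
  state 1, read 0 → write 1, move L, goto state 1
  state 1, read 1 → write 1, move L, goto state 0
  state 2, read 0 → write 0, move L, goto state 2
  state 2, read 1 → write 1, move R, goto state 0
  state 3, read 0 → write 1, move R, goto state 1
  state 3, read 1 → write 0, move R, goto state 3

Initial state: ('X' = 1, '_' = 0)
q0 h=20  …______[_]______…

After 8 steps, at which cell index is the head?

24

step 0: q0 h=20  …______[_]______…
step 1: q3 h=21  …______[_]______…
step 2: q1 h=22  …_____X[_]______…
step 3: q1 h=21  …______[X]X_____…
step 4: q0 h=20  …______[_]XX____…
step 5: q3 h=21  …______[X]X_____…
step 6: q3 h=22  …______[X]______…
step 7: q3 h=23  …______[_]______…
step 8: q1 h=24  …_____X[_]______…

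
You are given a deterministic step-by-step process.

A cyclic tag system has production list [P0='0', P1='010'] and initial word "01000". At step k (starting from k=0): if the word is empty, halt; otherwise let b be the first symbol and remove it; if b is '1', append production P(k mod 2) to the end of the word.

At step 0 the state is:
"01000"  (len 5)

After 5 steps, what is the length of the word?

k=0  "01000"  (len 5)
k=1  "1000"  (len 4)
k=2  "000010"  (len 6)
k=3  "00010"  (len 5)
k=4  "0010"  (len 4)
k=5  "010"  (len 3)

3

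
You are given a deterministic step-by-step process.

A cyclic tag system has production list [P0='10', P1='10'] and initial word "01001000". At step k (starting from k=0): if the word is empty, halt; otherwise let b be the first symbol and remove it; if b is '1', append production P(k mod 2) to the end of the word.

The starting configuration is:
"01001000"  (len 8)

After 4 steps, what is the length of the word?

k=0  "01001000"  (len 8)
k=1  "1001000"  (len 7)
k=2  "00100010"  (len 8)
k=3  "0100010"  (len 7)
k=4  "100010"  (len 6)

6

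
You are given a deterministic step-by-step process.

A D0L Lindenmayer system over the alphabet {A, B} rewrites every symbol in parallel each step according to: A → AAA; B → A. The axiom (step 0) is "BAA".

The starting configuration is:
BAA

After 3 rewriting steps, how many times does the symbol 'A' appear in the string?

63

gen 0: BAA
gen 1: AAAAAAA
gen 2: AAAAAAAAAAAAAAAAAAAAA
gen 3: AAAAAAAAAAAAAAAAAAAAAAAAAAAAAAAAAAAAAAAAAAAAAAAAAAAAAAAAAAAAAAA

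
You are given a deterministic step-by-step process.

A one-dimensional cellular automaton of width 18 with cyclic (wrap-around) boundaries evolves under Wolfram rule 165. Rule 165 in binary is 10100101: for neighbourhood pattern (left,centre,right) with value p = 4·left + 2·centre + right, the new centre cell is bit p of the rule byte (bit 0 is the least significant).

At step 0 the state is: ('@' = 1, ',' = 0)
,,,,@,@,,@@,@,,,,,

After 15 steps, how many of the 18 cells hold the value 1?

gen 0: ,,,,@,@,,@@,@,,,,,
gen 1: @@@,@@@,,,,@@,@@@@
gen 2: @@,@,@,,@@,,,@,@@@
gen 3: @,@@@@,,,,,@,@@,@@
gen 4: ,@,@@,,@@@,@@,,@,@
gen 5: @@@,,,,,@,@,,,,@@@
gen 6: @@,,@@@,@@@,@@,,@@
gen 7: @,,,,@,@,@,@,,,,,@
gen 8: ,,@@,@@@@@@@,@@@,,
gen 9: @,,,@,@@@@@,@,@,,@
gen 10: ,,@,@@,@@@,@@@@,,,
gen 11: @,@@,,@,@,@,@@,,@@
gen 12: ,@,,,,@@@@@@,,,,,@
gen 13: @@,@@,,@@@@,,@@@,@
gen 14: @,@,,,,,@@,,,,@,@,
gen 15: @@@,@@@,,,,@@,@@@@

12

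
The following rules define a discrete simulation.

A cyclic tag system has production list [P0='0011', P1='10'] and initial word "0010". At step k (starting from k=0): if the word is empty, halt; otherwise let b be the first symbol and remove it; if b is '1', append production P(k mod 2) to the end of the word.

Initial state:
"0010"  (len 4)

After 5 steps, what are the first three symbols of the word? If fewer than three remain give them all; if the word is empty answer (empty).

t=0: "0010"  (len 4)
t=1: "010"  (len 3)
t=2: "10"  (len 2)
t=3: "00011"  (len 5)
t=4: "0011"  (len 4)
t=5: "011"  (len 3)

011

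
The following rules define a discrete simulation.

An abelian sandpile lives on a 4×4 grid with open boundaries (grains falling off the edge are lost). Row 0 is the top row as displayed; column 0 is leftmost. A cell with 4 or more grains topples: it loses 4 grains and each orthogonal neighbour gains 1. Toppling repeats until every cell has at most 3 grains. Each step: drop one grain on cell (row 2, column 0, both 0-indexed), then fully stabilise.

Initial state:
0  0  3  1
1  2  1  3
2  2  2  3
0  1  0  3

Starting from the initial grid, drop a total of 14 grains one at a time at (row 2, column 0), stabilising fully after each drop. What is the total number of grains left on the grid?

31

[0] 0  0  3  1
1  2  1  3
2  2  2  3
0  1  0  3
[1] 0  0  3  1
1  2  1  3
3  2  2  3
0  1  0  3
[2] 0  0  3  1
2  2  1  3
0  3  2  3
1  1  0  3
[3] 0  0  3  1
2  2  1  3
1  3  2  3
1  1  0  3
[4] 0  0  3  1
2  2  1  3
2  3  2  3
1  1  0  3
[5] 0  0  3  1
2  2  1  3
3  3  2  3
1  1  0  3
[6] 0  0  3  1
3  3  1  3
1  0  3  3
2  2  0  3
[7] 0  0  3  1
3  3  1  3
2  0  3  3
2  2  0  3
[8] 0  0  3  1
3  3  1  3
3  0  3  3
2  2  0  3
[9] 1  1  3  1
1  0  2  3
1  2  3  3
3  2  0  3
[10] 1  1  3  1
1  0  2  3
2  2  3  3
3  2  0  3
[11] 1  1  3  1
1  0  2  3
3  2  3  3
3  2  0  3
[12] 1  1  3  1
2  0  2  3
1  3  3  3
0  3  0  3
[13] 1  1  3  1
2  0  2  3
2  3  3  3
0  3  0  3
[14] 1  1  3  1
2  0  2  3
3  3  3  3
0  3  0  3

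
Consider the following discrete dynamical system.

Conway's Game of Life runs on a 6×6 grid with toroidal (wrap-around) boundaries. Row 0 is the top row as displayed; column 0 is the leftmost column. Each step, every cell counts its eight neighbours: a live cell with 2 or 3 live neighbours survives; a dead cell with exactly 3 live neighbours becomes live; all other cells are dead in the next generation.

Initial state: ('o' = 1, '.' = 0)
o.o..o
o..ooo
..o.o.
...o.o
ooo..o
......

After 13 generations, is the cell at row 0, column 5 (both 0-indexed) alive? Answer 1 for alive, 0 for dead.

0

gen 0: o.o..o
o..ooo
..o.o.
...o.o
ooo..o
......
gen 1: oo.o..
o.o...
o.o...
...o.o
ooo.oo
..o...
gen 2: o..o..
o.oo.o
o.oo.o
...o..
ooo.oo
....o.
gen 3: oooo..
......
o....o
......
ooo.oo
..o.o.
gen 4: .ooo..
..o..o
......
....o.
ooo.oo
....o.
gen 5: .oooo.
.ooo..
......
oo.oo.
oo..o.
....o.
gen 6: .o..o.
.o..o.
o...o.
ooooo.
ooo.o.
o...o.
gen 7: oo.oo.
oo.oo.
o...o.
....o.
....o.
o.o.o.
gen 8: ......
......
oo..o.
...oo.
....o.
o.o.o.
gen 9: ......
......
...ooo
...oo.
....o.
...o.o
gen 10: ......
....o.
...o.o
......
.....o
....o.
gen 11: ......
....o.
....o.
....o.
......
......
gen 12: ......
......
...ooo
......
......
......
gen 13: ......
....o.
....o.
....o.
......
......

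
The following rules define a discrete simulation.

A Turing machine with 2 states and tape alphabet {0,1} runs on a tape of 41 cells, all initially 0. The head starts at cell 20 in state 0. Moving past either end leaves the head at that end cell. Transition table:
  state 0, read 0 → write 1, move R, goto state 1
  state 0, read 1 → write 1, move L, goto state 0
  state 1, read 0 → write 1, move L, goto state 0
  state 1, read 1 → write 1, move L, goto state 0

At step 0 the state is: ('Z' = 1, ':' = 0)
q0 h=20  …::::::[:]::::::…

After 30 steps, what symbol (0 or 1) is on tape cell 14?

1

k=0  q0 h=20  …::::::[:]::::::…
k=1  q1 h=21  …:::::Z[:]::::::…
k=2  q0 h=20  …::::::[Z]Z:::::…
k=3  q0 h=19  …::::::[:]ZZ::::…
k=4  q1 h=20  …:::::Z[Z]Z:::::…
k=5  q0 h=19  …::::::[Z]ZZ::::…
k=6  q0 h=18  …::::::[:]ZZZ:::…
k=7  q1 h=19  …:::::Z[Z]ZZ::::…
k=8  q0 h=18  …::::::[Z]ZZZ:::…
k=9  q0 h=17  …::::::[:]ZZZZ::…
k=10  q1 h=18  …:::::Z[Z]ZZZ:::…
k=11  q0 h=17  …::::::[Z]ZZZZ::…
k=12  q0 h=16  …::::::[:]ZZZZZ:…
k=13  q1 h=17  …:::::Z[Z]ZZZZ::…
k=14  q0 h=16  …::::::[Z]ZZZZZ:…
k=15  q0 h=15  …::::::[:]ZZZZZZ…
k=16  q1 h=16  …:::::Z[Z]ZZZZZ:…
k=17  q0 h=15  …::::::[Z]ZZZZZZ…
k=18  q0 h=14  …::::::[:]ZZZZZZ…
k=19  q1 h=15  …:::::Z[Z]ZZZZZZ…
k=20  q0 h=14  …::::::[Z]ZZZZZZ…
k=21  q0 h=13  …::::::[:]ZZZZZZ…
k=22  q1 h=14  …:::::Z[Z]ZZZZZZ…
k=23  q0 h=13  …::::::[Z]ZZZZZZ…
k=24  q0 h=12  …::::::[:]ZZZZZZ…
k=25  q1 h=13  …:::::Z[Z]ZZZZZZ…
k=26  q0 h=12  …::::::[Z]ZZZZZZ…
k=27  q0 h=11  …::::::[:]ZZZZZZ…
k=28  q1 h=12  …:::::Z[Z]ZZZZZZ…
k=29  q0 h=11  …::::::[Z]ZZZZZZ…
k=30  q0 h=10  …::::::[:]ZZZZZZ…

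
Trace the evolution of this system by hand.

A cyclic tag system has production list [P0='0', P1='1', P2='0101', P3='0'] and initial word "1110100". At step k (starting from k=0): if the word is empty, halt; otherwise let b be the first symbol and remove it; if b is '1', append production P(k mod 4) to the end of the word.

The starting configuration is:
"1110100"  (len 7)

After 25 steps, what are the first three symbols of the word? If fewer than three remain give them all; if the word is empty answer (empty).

010

gen 0: "1110100"  (len 7)
gen 1: "1101000"  (len 7)
gen 2: "1010001"  (len 7)
gen 3: "0100010101"  (len 10)
gen 4: "100010101"  (len 9)
gen 5: "000101010"  (len 9)
gen 6: "00101010"  (len 8)
gen 7: "0101010"  (len 7)
gen 8: "101010"  (len 6)
gen 9: "010100"  (len 6)
gen 10: "10100"  (len 5)
gen 11: "01000101"  (len 8)
gen 12: "1000101"  (len 7)
gen 13: "0001010"  (len 7)
gen 14: "001010"  (len 6)
gen 15: "01010"  (len 5)
gen 16: "1010"  (len 4)
gen 17: "0100"  (len 4)
gen 18: "100"  (len 3)
gen 19: "000101"  (len 6)
gen 20: "00101"  (len 5)
gen 21: "0101"  (len 4)
gen 22: "101"  (len 3)
gen 23: "010101"  (len 6)
gen 24: "10101"  (len 5)
gen 25: "01010"  (len 5)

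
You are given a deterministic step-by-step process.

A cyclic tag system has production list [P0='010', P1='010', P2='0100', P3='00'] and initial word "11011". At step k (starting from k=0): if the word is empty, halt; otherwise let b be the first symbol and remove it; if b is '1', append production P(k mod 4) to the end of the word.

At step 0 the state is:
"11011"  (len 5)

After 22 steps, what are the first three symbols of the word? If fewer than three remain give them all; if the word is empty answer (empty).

k=0  "11011"  (len 5)
k=1  "1011010"  (len 7)
k=2  "011010010"  (len 9)
k=3  "11010010"  (len 8)
k=4  "101001000"  (len 9)
k=5  "01001000010"  (len 11)
k=6  "1001000010"  (len 10)
k=7  "0010000100100"  (len 13)
k=8  "010000100100"  (len 12)
k=9  "10000100100"  (len 11)
k=10  "0000100100010"  (len 13)
k=11  "000100100010"  (len 12)
k=12  "00100100010"  (len 11)
k=13  "0100100010"  (len 10)
k=14  "100100010"  (len 9)
k=15  "001000100100"  (len 12)
k=16  "01000100100"  (len 11)
k=17  "1000100100"  (len 10)
k=18  "000100100010"  (len 12)
k=19  "00100100010"  (len 11)
k=20  "0100100010"  (len 10)
k=21  "100100010"  (len 9)
k=22  "00100010010"  (len 11)

001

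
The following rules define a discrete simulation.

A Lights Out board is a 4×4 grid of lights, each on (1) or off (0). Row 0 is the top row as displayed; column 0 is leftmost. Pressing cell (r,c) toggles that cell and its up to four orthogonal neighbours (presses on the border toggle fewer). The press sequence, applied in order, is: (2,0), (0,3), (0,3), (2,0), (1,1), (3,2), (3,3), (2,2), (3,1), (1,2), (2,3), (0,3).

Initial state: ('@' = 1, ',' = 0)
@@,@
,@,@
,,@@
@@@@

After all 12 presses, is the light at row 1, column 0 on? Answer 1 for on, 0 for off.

1

0) @@,@
,@,@
,,@@
@@@@
1) @@,@
@@,@
@@@@
,@@@
2) @@@,
@@,,
@@@@
,@@@
3) @@,@
@@,@
@@@@
,@@@
4) @@,@
,@,@
,,@@
@@@@
5) @,,@
@,@@
,@@@
@@@@
6) @,,@
@,@@
,@,@
@,,,
7) @,,@
@,@@
,@,,
@,@@
8) @,,@
@,,@
,,@@
@,,@
9) @,,@
@,,@
,@@@
,@@@
10) @,@@
@@@,
,@,@
,@@@
11) @,@@
@@@@
,@@,
,@@,
12) @,,,
@@@,
,@@,
,@@,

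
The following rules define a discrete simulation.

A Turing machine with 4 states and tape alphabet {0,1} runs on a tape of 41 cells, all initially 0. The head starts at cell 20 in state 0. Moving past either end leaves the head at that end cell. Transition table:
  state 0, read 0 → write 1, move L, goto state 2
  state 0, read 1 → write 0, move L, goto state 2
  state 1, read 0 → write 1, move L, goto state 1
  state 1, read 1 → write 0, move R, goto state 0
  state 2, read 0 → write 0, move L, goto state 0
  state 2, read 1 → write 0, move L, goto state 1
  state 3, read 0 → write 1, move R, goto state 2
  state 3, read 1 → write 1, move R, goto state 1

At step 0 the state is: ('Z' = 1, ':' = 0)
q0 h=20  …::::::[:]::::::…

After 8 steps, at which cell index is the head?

12

t=0: q0 h=20  …::::::[:]::::::…
t=1: q2 h=19  …::::::[:]Z:::::…
t=2: q0 h=18  …::::::[:]:Z::::…
t=3: q2 h=17  …::::::[:]Z:Z:::…
t=4: q0 h=16  …::::::[:]:Z:Z::…
t=5: q2 h=15  …::::::[:]Z:Z:Z:…
t=6: q0 h=14  …::::::[:]:Z:Z:Z…
t=7: q2 h=13  …::::::[:]Z:Z:Z:…
t=8: q0 h=12  …::::::[:]:Z:Z:Z…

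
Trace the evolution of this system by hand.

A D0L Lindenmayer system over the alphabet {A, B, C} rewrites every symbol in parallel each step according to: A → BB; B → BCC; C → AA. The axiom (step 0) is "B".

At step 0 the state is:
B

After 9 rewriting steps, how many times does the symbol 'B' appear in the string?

[0] B
[1] BCC
[2] BCCAAAA
[3] BCCAAAABBBBBBBB
[4] BCCAAAABBBBBBBBBCCBCCBCCBCCBCCBCCBCCBCC
[5] BCCAAAABBBBBBBBBCCBCCBCCBCCBCCBCCBCCBCCBCCAAAABCCAAAABCCAAAABCCAAAABCCAAAABCCAAAABCCAAAABCCAAAA
[6] BCCAAAABBBBBBBBBCCBCCBCCBCCBCCBCCBCCBCCBCCAAAABCCAAAABCCAA…CAAAABBBBBBBBBCCAAAABBBBBBBBBCCAAAABBBBBBBBBCCAAAABBBBBBBB  (len 215)
[7] BCCAAAABBBBBBBBBCCBCCBCCBCCBCCBCCBCCBCCBCCAAAABCCAAAABCCAA…CBCCBCCBCCBCCBCCBCCBCCAAAABBBBBBBBBCCBCCBCCBCCBCCBCCBCCBCC  (len 527)
[8] BCCAAAABBBBBBBBBCCBCCBCCBCCBCCBCCBCCBCCBCCAAAABCCAAAABCCAA…CCBCCAAAABCCAAAABCCAAAABCCAAAABCCAAAABCCAAAABCCAAAABCCAAAA  (len 1287)
[9] BCCAAAABBBBBBBBBCCBCCBCCBCCBCCBCCBCCBCCBCCAAAABCCAAAABCCAA…CAAAABBBBBBBBBCCAAAABBBBBBBBBCCAAAABBBBBBBBBCCAAAABBBBBBBB  (len 3007)

1209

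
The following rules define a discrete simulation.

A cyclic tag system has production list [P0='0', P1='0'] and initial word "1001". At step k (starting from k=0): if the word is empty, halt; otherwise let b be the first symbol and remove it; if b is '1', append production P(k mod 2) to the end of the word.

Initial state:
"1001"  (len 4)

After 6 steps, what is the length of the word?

k=0  "1001"  (len 4)
k=1  "0010"  (len 4)
k=2  "010"  (len 3)
k=3  "10"  (len 2)
k=4  "00"  (len 2)
k=5  "0"  (len 1)
k=6  (halted — word empty)

0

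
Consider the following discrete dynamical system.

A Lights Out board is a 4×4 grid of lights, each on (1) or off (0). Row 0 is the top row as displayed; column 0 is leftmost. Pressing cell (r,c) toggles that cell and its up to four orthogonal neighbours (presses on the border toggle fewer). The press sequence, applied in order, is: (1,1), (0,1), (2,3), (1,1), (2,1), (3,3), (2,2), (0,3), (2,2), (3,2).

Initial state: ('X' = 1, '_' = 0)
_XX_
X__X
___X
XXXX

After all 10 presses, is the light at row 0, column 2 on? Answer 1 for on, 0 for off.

[0] _XX_
X__X
___X
XXXX
[1] __X_
_XXX
_X_X
XXXX
[2] XX__
__XX
_X_X
XXXX
[3] XX__
__X_
_XX_
XXX_
[4] X___
XX__
__X_
XXX_
[5] X___
X___
XX__
X_X_
[6] X___
X___
XX_X
X__X
[7] X___
X_X_
X_X_
X_XX
[8] X_XX
X_XX
X_X_
X_XX
[9] X_XX
X__X
XX_X
X__X
[10] X_XX
X__X
XXXX
XXX_

1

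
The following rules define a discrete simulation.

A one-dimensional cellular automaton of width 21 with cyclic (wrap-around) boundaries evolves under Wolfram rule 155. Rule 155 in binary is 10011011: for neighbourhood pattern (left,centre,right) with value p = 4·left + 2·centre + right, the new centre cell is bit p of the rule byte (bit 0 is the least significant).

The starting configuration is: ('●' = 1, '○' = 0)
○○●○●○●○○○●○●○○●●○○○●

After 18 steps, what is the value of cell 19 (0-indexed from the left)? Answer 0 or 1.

t=0: ○○●○●○●○○○●○●○○●●○○○●
t=1: ●●○○○○○●●●○○○●●●○●●●○
t=2: ●○●●●●●●●○●●●●●○○●●○○
t=3: ○○●●●●●●○○●●●●○●●●○●●
t=4: ●●●●●●●○●●●●●○○●●○○●○
t=5: ●●●●●●○○●●●●○●●●○●●○○
t=6: ●●●●●○●●●●●○○●●○○●○●●
t=7: ●●●●○○●●●●○●●●○●●○○●●
t=8: ●●●○●●●●●○○●●○○●○●●●●
t=9: ●●○○●●●●○●●●○●●○○●●●●
t=10: ●○●●●●●○○●●○○●○●●●●●●
t=11: ○○●●●●○●●●○●●○○●●●●●●
t=12: ●●●●●○○●●○○●○●●●●●●●○
t=13: ●●●●○●●●○●●○○●●●●●●○○
t=14: ●●●○○●●○○●○●●●●●●●○●●
t=15: ●●○●●●○●●○○●●●●●●○○●●
t=16: ●○○●●○○●○●●●●●●●○●●●●
t=17: ○●●●○●●○○●●●●●●○○●●●●
t=18: ○●●○○●○●●●●●●●○●●●●●○

1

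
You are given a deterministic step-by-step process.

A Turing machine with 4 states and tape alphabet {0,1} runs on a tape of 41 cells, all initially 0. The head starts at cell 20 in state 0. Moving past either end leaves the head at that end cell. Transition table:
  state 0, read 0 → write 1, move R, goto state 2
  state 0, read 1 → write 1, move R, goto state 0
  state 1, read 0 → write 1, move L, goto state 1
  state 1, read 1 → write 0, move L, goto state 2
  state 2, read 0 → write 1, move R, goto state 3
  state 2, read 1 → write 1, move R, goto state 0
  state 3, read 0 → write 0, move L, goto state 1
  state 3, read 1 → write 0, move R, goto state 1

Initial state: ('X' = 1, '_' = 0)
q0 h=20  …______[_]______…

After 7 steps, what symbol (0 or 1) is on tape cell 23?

0

step 0: q0 h=20  …______[_]______…
step 1: q2 h=21  …_____X[_]______…
step 2: q3 h=22  …____XX[_]______…
step 3: q1 h=21  …_____X[X]______…
step 4: q2 h=20  …______[X]______…
step 5: q0 h=21  …_____X[_]______…
step 6: q2 h=22  …____XX[_]______…
step 7: q3 h=23  …___XXX[_]______…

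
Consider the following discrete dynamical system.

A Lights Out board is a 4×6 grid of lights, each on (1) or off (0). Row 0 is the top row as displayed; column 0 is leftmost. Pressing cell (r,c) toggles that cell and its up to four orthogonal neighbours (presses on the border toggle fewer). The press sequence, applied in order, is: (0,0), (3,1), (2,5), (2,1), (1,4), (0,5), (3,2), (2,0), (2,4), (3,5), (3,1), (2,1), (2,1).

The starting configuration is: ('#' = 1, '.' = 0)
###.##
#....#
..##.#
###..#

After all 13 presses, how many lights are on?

10

[0] ###.##
#....#
..##.#
###..#
[1] ..#.##
.....#
..##.#
###..#
[2] ..#.##
.....#
.###.#
.....#
[3] ..#.##
......
.####.
......
[4] ..#.##
.#....
#..##.
.#....
[5] ..#..#
.#.###
#..#..
.#....
[6] ..#.#.
.#.##.
#..#..
.#....
[7] ..#.#.
.#.##.
#.##..
..##..
[8] ..#.#.
##.##.
.###..
#.##..
[9] ..#.#.
##.#..
.##.##
#.###.
[10] ..#.#.
##.#..
.##.#.
#.##.#
[11] ..#.#.
##.#..
..#.#.
.#.#.#
[12] ..#.#.
#..#..
##..#.
...#.#
[13] ..#.#.
##.#..
..#.#.
.#.#.#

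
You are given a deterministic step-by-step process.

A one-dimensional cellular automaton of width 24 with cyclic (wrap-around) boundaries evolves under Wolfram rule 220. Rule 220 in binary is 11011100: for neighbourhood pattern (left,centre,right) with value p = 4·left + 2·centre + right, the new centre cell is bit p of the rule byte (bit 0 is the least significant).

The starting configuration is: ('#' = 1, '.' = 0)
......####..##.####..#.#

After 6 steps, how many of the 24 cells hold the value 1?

k=0  ......####..##.####..#.#
k=1  #.....#####.##.#####.#.#
k=2  ##....#####.##.#####.#.#
k=3  ###...#####.##.#####.#.#
k=4  ####..#####.##.#####.#.#
k=5  #####.#####.##.#####.#.#
k=6  #####.#####.##.#####.#.#

19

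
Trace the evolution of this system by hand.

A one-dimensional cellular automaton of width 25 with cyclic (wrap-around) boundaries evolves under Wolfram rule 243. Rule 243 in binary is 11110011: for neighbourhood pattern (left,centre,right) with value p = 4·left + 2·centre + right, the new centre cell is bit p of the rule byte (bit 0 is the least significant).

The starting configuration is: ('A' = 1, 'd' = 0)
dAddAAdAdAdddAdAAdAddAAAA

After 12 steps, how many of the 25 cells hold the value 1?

gen 0: dAddAAdAdAdddAdAAdAddAAAA
gen 1: AdAAdAAdAdAAAdAdAAdAAdAAA
gen 2: AAdAAdAAdAdAAAdAdAAdAAdAA
gen 3: AAAdAAdAAdAdAAAdAdAAdAAdA
gen 4: AAAAdAAdAAdAdAAAdAdAAdAAd
gen 5: dAAAAdAAdAAdAdAAAdAdAAdAA
gen 6: AdAAAAdAAdAAdAdAAAdAdAAdA
gen 7: AAdAAAAdAAdAAdAdAAAdAdAAd
gen 8: dAAdAAAAdAAdAAdAdAAAdAdAA
gen 9: AdAAdAAAAdAAdAAdAdAAAdAdA
gen 10: AAdAAdAAAAdAAdAAdAdAAAdAd
gen 11: dAAdAAdAAAAdAAdAAdAdAAAdA
gen 12: AdAAdAAdAAAAdAAdAAdAdAAAd

17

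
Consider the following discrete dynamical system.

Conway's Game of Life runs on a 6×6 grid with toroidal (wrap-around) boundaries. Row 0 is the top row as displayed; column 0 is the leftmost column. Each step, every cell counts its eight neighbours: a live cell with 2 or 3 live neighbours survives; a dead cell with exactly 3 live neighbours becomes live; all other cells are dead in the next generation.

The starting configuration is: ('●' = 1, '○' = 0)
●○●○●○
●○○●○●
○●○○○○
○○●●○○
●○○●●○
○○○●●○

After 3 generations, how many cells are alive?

gen 0: ●○●○●○
●○○●○●
○●○○○○
○○●●○○
●○○●●○
○○○●●○
gen 1: ●●●○○○
●○●●●●
●●○●●○
○●●●●○
○○○○○●
○●●○○○
gen 2: ○○○○●○
○○○○○○
○○○○○○
○●○○○○
●○○○●○
○○●○○○
gen 3: ○○○○○○
○○○○○○
○○○○○○
○○○○○○
○●○○○○
○○○●○●

3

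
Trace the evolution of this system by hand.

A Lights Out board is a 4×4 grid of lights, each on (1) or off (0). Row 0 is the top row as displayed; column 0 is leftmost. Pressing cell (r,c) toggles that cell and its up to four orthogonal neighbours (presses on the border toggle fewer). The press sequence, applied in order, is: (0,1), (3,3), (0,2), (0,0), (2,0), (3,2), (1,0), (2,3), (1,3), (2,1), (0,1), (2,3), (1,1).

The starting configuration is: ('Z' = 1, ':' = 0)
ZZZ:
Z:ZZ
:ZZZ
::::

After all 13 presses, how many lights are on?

k=0  ZZZ:
Z:ZZ
:ZZZ
::::
k=1  ::::
ZZZZ
:ZZZ
::::
k=2  ::::
ZZZZ
:ZZ:
::ZZ
k=3  :ZZZ
ZZ:Z
:ZZ:
::ZZ
k=4  Z:ZZ
:Z:Z
:ZZ:
::ZZ
k=5  Z:ZZ
ZZ:Z
Z:Z:
Z:ZZ
k=6  Z:ZZ
ZZ:Z
Z:::
ZZ::
k=7  ::ZZ
:::Z
::::
ZZ::
k=8  ::ZZ
::::
::ZZ
ZZ:Z
k=9  ::Z:
::ZZ
::Z:
ZZ:Z
k=10  ::Z:
:ZZZ
ZZ::
Z::Z
k=11  ZZ::
::ZZ
ZZ::
Z::Z
k=12  ZZ::
::Z:
ZZZZ
Z:::
k=13  Z:::
ZZ::
Z:ZZ
Z:::

7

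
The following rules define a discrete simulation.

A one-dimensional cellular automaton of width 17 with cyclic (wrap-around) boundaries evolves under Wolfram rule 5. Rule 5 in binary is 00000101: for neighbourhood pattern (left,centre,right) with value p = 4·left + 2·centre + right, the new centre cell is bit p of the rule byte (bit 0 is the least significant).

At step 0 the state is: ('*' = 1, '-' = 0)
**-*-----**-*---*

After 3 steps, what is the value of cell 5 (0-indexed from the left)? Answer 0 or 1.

1

gen 0: **-*-----**-*---*
gen 1: ---*-***----*-*--
gen 2: **-*-----**-*-*-*
gen 3: ---*-***----*-*--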